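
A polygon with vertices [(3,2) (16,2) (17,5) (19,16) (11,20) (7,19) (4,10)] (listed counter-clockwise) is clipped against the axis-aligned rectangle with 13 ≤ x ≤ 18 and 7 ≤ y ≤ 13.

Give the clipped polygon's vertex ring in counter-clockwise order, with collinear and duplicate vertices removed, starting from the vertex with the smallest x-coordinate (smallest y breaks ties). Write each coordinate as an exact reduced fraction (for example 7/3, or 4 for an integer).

Clipped polygon: [(13,7) (191/11,7) (18,21/2) (18,13) (13,13)]

1. After x ≥ 13: [(13,2) (16,2) (17,5) (19,16) (13,19)]
2. After x ≤ 18: [(13,2) (16,2) (17,5) (18,21/2) (18,33/2) (13,19)]
3. After y ≥ 7: [(13,7) (191/11,7) (18,21/2) (18,33/2) (13,19)]
4. After y ≤ 13: [(13,13) (13,7) (191/11,7) (18,21/2) (18,13)]
5. Canonical ring: [(13,7) (191/11,7) (18,21/2) (18,13) (13,13)]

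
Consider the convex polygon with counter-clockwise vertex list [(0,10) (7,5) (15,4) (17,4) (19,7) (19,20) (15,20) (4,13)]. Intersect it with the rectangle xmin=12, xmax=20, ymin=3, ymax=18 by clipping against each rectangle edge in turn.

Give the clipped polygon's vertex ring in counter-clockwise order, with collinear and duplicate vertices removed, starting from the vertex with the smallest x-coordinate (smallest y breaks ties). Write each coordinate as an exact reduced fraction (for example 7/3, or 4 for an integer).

Clipped polygon: [(12,35/8) (15,4) (17,4) (19,7) (19,18) (12,18)]

1. After x ≥ 12: [(12,35/8) (15,4) (17,4) (19,7) (19,20) (15,20) (12,199/11)]
2. After x ≤ 20: [(12,35/8) (15,4) (17,4) (19,7) (19,20) (15,20) (12,199/11)]
3. After y ≥ 3: [(12,35/8) (15,4) (17,4) (19,7) (19,20) (15,20) (12,199/11)]
4. After y ≤ 18: [(12,18) (12,35/8) (15,4) (17,4) (19,7) (19,18)]
5. Canonical ring: [(12,35/8) (15,4) (17,4) (19,7) (19,18) (12,18)]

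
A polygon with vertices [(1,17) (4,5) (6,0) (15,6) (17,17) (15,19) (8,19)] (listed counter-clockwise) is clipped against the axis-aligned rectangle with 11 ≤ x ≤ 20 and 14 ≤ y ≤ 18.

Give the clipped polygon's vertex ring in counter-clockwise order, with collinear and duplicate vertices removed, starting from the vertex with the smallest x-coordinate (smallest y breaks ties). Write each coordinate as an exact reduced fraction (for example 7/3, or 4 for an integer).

1. After x ≥ 11: [(11,10/3) (15,6) (17,17) (15,19) (11,19)]
2. After x ≤ 20: [(11,10/3) (15,6) (17,17) (15,19) (11,19)]
3. After y ≥ 14: [(11,14) (181/11,14) (17,17) (15,19) (11,19)]
4. After y ≤ 18: [(11,18) (11,14) (181/11,14) (17,17) (16,18)]
5. Canonical ring: [(11,14) (181/11,14) (17,17) (16,18) (11,18)]

Clipped polygon: [(11,14) (181/11,14) (17,17) (16,18) (11,18)]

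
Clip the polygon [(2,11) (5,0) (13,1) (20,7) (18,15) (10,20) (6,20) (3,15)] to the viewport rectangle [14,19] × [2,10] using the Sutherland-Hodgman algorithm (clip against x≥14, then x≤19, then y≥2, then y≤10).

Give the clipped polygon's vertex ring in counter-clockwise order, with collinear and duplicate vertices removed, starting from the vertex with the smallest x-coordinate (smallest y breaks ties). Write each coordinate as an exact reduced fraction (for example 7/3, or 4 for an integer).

1. After x ≥ 14: [(14,13/7) (20,7) (18,15) (14,35/2)]
2. After x ≤ 19: [(14,13/7) (19,43/7) (19,11) (18,15) (14,35/2)]
3. After y ≥ 2: [(14,2) (85/6,2) (19,43/7) (19,11) (18,15) (14,35/2)]
4. After y ≤ 10: [(14,10) (14,2) (85/6,2) (19,43/7) (19,10)]
5. Canonical ring: [(14,2) (85/6,2) (19,43/7) (19,10) (14,10)]

Clipped polygon: [(14,2) (85/6,2) (19,43/7) (19,10) (14,10)]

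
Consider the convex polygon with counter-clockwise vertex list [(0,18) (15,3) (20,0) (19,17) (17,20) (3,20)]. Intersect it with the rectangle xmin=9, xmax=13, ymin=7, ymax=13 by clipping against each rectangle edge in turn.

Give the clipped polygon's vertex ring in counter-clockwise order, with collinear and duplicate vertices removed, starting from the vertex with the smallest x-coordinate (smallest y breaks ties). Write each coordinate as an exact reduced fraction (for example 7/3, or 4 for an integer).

Clipped polygon: [(9,9) (11,7) (13,7) (13,13) (9,13)]

1. After x ≥ 9: [(9,9) (15,3) (20,0) (19,17) (17,20) (9,20)]
2. After x ≤ 13: [(9,9) (13,5) (13,20) (9,20)]
3. After y ≥ 7: [(9,9) (11,7) (13,7) (13,20) (9,20)]
4. After y ≤ 13: [(9,13) (9,9) (11,7) (13,7) (13,13)]
5. Canonical ring: [(9,9) (11,7) (13,7) (13,13) (9,13)]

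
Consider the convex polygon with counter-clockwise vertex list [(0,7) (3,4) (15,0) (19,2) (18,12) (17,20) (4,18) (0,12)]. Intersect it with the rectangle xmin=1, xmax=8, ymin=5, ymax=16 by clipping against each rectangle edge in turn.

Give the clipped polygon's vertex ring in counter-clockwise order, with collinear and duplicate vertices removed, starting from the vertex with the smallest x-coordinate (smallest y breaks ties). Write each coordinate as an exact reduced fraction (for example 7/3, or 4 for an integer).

Clipped polygon: [(1,6) (2,5) (8,5) (8,16) (8/3,16) (1,27/2)]

1. After x ≥ 1: [(1,6) (3,4) (15,0) (19,2) (18,12) (17,20) (4,18) (1,27/2)]
2. After x ≤ 8: [(1,6) (3,4) (8,7/3) (8,242/13) (4,18) (1,27/2)]
3. After y ≥ 5: [(1,6) (2,5) (8,5) (8,242/13) (4,18) (1,27/2)]
4. After y ≤ 16: [(1,6) (2,5) (8,5) (8,16) (8/3,16) (1,27/2)]
5. Canonical ring: [(1,6) (2,5) (8,5) (8,16) (8/3,16) (1,27/2)]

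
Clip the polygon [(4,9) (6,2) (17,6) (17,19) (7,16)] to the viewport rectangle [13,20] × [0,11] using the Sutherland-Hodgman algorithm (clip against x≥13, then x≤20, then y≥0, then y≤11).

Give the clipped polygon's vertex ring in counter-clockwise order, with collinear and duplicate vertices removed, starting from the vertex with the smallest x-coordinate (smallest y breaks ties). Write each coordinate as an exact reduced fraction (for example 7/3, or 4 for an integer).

1. After x ≥ 13: [(13,50/11) (17,6) (17,19) (13,89/5)]
2. After x ≤ 20: [(13,50/11) (17,6) (17,19) (13,89/5)]
3. After y ≥ 0: [(13,50/11) (17,6) (17,19) (13,89/5)]
4. After y ≤ 11: [(13,11) (13,50/11) (17,6) (17,11)]
5. Canonical ring: [(13,50/11) (17,6) (17,11) (13,11)]

Clipped polygon: [(13,50/11) (17,6) (17,11) (13,11)]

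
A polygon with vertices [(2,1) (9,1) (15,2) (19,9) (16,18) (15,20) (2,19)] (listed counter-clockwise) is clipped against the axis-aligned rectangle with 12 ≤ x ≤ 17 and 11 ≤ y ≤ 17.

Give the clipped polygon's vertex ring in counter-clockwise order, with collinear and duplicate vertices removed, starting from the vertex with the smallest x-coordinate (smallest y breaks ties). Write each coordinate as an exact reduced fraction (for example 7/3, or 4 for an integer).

Clipped polygon: [(12,11) (17,11) (17,15) (49/3,17) (12,17)]

1. After x ≥ 12: [(12,3/2) (15,2) (19,9) (16,18) (15,20) (12,257/13)]
2. After x ≤ 17: [(12,3/2) (15,2) (17,11/2) (17,15) (16,18) (15,20) (12,257/13)]
3. After y ≥ 11: [(12,11) (17,11) (17,15) (16,18) (15,20) (12,257/13)]
4. After y ≤ 17: [(12,17) (12,11) (17,11) (17,15) (49/3,17)]
5. Canonical ring: [(12,11) (17,11) (17,15) (49/3,17) (12,17)]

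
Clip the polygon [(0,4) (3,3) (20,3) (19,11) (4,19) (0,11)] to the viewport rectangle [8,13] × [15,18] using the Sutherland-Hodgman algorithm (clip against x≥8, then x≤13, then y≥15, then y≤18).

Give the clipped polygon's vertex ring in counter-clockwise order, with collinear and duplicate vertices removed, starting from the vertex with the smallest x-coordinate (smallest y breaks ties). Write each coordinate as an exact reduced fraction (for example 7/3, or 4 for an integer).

1. After x ≥ 8: [(8,3) (20,3) (19,11) (8,253/15)]
2. After x ≤ 13: [(8,3) (13,3) (13,71/5) (8,253/15)]
3. After y ≥ 15: [(8,15) (23/2,15) (8,253/15)]
4. After y ≤ 18: [(8,15) (23/2,15) (8,253/15)]
5. Canonical ring: [(8,15) (23/2,15) (8,253/15)]

Clipped polygon: [(8,15) (23/2,15) (8,253/15)]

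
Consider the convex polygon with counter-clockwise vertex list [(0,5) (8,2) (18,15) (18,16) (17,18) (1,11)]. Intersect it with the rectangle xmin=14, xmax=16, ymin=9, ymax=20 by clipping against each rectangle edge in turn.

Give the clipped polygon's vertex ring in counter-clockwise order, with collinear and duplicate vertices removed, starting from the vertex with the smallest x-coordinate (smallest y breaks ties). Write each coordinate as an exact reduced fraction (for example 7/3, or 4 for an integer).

1. After x ≥ 14: [(14,49/5) (18,15) (18,16) (17,18) (14,267/16)]
2. After x ≤ 16: [(14,49/5) (16,62/5) (16,281/16) (14,267/16)]
3. After y ≥ 9: [(14,49/5) (16,62/5) (16,281/16) (14,267/16)]
4. After y ≤ 20: [(14,49/5) (16,62/5) (16,281/16) (14,267/16)]
5. Canonical ring: [(14,49/5) (16,62/5) (16,281/16) (14,267/16)]

Clipped polygon: [(14,49/5) (16,62/5) (16,281/16) (14,267/16)]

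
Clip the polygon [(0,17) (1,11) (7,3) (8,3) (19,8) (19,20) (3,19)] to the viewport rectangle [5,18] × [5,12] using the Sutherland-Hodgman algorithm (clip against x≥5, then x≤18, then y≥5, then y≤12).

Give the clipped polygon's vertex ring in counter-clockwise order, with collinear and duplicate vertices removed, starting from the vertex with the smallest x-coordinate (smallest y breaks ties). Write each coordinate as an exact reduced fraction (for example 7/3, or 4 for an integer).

1. After x ≥ 5: [(5,17/3) (7,3) (8,3) (19,8) (19,20) (5,153/8)]
2. After x ≤ 18: [(5,17/3) (7,3) (8,3) (18,83/11) (18,319/16) (5,153/8)]
3. After y ≥ 5: [(5,17/3) (11/2,5) (62/5,5) (18,83/11) (18,319/16) (5,153/8)]
4. After y ≤ 12: [(5,12) (5,17/3) (11/2,5) (62/5,5) (18,83/11) (18,12)]
5. Canonical ring: [(5,17/3) (11/2,5) (62/5,5) (18,83/11) (18,12) (5,12)]

Clipped polygon: [(5,17/3) (11/2,5) (62/5,5) (18,83/11) (18,12) (5,12)]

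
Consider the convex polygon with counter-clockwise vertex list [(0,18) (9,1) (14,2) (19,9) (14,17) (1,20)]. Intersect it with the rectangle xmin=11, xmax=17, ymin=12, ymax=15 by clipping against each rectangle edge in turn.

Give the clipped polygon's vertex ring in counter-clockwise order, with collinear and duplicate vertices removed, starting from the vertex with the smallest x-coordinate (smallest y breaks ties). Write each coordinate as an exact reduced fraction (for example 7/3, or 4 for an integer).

1. After x ≥ 11: [(11,7/5) (14,2) (19,9) (14,17) (11,230/13)]
2. After x ≤ 17: [(11,7/5) (14,2) (17,31/5) (17,61/5) (14,17) (11,230/13)]
3. After y ≥ 12: [(11,12) (17,12) (17,61/5) (14,17) (11,230/13)]
4. After y ≤ 15: [(11,15) (11,12) (17,12) (17,61/5) (61/4,15)]
5. Canonical ring: [(11,12) (17,12) (17,61/5) (61/4,15) (11,15)]

Clipped polygon: [(11,12) (17,12) (17,61/5) (61/4,15) (11,15)]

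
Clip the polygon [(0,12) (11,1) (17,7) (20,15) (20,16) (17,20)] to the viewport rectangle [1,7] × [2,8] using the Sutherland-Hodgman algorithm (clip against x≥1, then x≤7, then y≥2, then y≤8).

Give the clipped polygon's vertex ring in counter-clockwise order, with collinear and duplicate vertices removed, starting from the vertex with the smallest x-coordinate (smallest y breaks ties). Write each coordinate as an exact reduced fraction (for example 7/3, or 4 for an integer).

1. After x ≥ 1: [(1,212/17) (1,11) (11,1) (17,7) (20,15) (20,16) (17,20)]
2. After x ≤ 7: [(7,260/17) (1,212/17) (1,11) (7,5)]
3. After y ≥ 2: [(7,260/17) (1,212/17) (1,11) (7,5)]
4. After y ≤ 8: [(7,8) (4,8) (7,5)]
5. Canonical ring: [(4,8) (7,5) (7,8)]

Clipped polygon: [(4,8) (7,5) (7,8)]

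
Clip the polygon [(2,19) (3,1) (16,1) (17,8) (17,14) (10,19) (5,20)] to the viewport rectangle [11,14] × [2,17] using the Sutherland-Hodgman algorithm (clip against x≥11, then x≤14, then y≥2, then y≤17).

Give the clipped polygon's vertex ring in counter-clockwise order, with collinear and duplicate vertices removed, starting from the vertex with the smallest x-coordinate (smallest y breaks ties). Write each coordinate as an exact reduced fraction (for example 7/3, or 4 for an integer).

Clipped polygon: [(11,2) (14,2) (14,113/7) (64/5,17) (11,17)]

1. After x ≥ 11: [(11,1) (16,1) (17,8) (17,14) (11,128/7)]
2. After x ≤ 14: [(11,1) (14,1) (14,113/7) (11,128/7)]
3. After y ≥ 2: [(11,2) (14,2) (14,113/7) (11,128/7)]
4. After y ≤ 17: [(11,17) (11,2) (14,2) (14,113/7) (64/5,17)]
5. Canonical ring: [(11,2) (14,2) (14,113/7) (64/5,17) (11,17)]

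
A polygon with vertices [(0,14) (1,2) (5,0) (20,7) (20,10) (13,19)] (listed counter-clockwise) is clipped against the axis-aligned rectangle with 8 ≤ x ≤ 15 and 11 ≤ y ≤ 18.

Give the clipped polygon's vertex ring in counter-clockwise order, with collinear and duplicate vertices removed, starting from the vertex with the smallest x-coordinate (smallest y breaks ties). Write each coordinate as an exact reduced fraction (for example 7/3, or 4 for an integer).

1. After x ≥ 8: [(8,222/13) (8,7/5) (20,7) (20,10) (13,19)]
2. After x ≤ 15: [(8,222/13) (8,7/5) (15,14/3) (15,115/7) (13,19)]
3. After y ≥ 11: [(8,222/13) (8,11) (15,11) (15,115/7) (13,19)]
4. After y ≤ 18: [(52/5,18) (8,222/13) (8,11) (15,11) (15,115/7) (124/9,18)]
5. Canonical ring: [(8,11) (15,11) (15,115/7) (124/9,18) (52/5,18) (8,222/13)]

Clipped polygon: [(8,11) (15,11) (15,115/7) (124/9,18) (52/5,18) (8,222/13)]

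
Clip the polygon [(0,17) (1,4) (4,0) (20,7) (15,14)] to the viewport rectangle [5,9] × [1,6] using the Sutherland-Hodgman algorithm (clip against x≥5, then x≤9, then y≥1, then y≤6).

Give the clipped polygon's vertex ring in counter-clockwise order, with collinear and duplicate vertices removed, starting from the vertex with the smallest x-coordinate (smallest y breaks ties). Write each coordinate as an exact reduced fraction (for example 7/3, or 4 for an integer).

Clipped polygon: [(5,1) (44/7,1) (9,35/16) (9,6) (5,6)]

1. After x ≥ 5: [(5,16) (5,7/16) (20,7) (15,14)]
2. After x ≤ 9: [(9,76/5) (5,16) (5,7/16) (9,35/16)]
3. After y ≥ 1: [(9,76/5) (5,16) (5,1) (44/7,1) (9,35/16)]
4. After y ≤ 6: [(9,6) (5,6) (5,1) (44/7,1) (9,35/16)]
5. Canonical ring: [(5,1) (44/7,1) (9,35/16) (9,6) (5,6)]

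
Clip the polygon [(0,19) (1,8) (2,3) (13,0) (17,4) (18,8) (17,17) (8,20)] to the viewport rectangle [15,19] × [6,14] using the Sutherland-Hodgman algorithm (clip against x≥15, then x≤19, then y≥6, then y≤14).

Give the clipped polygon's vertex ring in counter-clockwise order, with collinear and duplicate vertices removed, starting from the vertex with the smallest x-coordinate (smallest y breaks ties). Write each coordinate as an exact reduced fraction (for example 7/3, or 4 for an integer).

Clipped polygon: [(15,6) (35/2,6) (18,8) (52/3,14) (15,14)]

1. After x ≥ 15: [(15,2) (17,4) (18,8) (17,17) (15,53/3)]
2. After x ≤ 19: [(15,2) (17,4) (18,8) (17,17) (15,53/3)]
3. After y ≥ 6: [(15,6) (35/2,6) (18,8) (17,17) (15,53/3)]
4. After y ≤ 14: [(15,14) (15,6) (35/2,6) (18,8) (52/3,14)]
5. Canonical ring: [(15,6) (35/2,6) (18,8) (52/3,14) (15,14)]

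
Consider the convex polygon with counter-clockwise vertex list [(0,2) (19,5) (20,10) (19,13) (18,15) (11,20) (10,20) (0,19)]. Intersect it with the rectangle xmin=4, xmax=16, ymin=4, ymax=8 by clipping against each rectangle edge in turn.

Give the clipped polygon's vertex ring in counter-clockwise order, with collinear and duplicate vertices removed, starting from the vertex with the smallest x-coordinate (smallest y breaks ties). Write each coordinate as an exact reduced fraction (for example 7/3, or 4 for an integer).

Clipped polygon: [(4,4) (38/3,4) (16,86/19) (16,8) (4,8)]

1. After x ≥ 4: [(4,50/19) (19,5) (20,10) (19,13) (18,15) (11,20) (10,20) (4,97/5)]
2. After x ≤ 16: [(4,50/19) (16,86/19) (16,115/7) (11,20) (10,20) (4,97/5)]
3. After y ≥ 4: [(4,4) (38/3,4) (16,86/19) (16,115/7) (11,20) (10,20) (4,97/5)]
4. After y ≤ 8: [(4,8) (4,4) (38/3,4) (16,86/19) (16,8)]
5. Canonical ring: [(4,4) (38/3,4) (16,86/19) (16,8) (4,8)]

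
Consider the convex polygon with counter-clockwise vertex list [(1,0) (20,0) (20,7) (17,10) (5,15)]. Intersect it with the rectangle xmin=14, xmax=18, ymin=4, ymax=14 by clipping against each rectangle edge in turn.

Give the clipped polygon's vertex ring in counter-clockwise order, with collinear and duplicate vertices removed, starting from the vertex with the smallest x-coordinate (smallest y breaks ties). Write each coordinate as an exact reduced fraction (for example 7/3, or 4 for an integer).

Clipped polygon: [(14,4) (18,4) (18,9) (17,10) (14,45/4)]

1. After x ≥ 14: [(14,0) (20,0) (20,7) (17,10) (14,45/4)]
2. After x ≤ 18: [(14,0) (18,0) (18,9) (17,10) (14,45/4)]
3. After y ≥ 4: [(14,4) (18,4) (18,9) (17,10) (14,45/4)]
4. After y ≤ 14: [(14,4) (18,4) (18,9) (17,10) (14,45/4)]
5. Canonical ring: [(14,4) (18,4) (18,9) (17,10) (14,45/4)]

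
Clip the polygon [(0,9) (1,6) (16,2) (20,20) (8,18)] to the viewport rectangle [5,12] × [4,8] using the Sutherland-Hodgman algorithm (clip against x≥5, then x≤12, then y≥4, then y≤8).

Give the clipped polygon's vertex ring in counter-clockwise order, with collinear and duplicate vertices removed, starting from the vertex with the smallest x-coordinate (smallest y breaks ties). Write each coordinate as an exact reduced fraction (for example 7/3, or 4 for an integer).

1. After x ≥ 5: [(5,117/8) (5,74/15) (16,2) (20,20) (8,18)]
2. After x ≤ 12: [(5,117/8) (5,74/15) (12,46/15) (12,56/3) (8,18)]
3. After y ≥ 4: [(5,117/8) (5,74/15) (17/2,4) (12,4) (12,56/3) (8,18)]
4. After y ≤ 8: [(5,8) (5,74/15) (17/2,4) (12,4) (12,8)]
5. Canonical ring: [(5,74/15) (17/2,4) (12,4) (12,8) (5,8)]

Clipped polygon: [(5,74/15) (17/2,4) (12,4) (12,8) (5,8)]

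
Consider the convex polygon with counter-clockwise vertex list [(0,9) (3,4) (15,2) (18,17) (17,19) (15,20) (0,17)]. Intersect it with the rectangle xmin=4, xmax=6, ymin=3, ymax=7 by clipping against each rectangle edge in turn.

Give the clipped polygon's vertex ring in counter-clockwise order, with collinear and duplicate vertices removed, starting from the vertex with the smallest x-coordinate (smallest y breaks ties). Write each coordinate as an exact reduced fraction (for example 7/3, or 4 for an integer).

Clipped polygon: [(4,23/6) (6,7/2) (6,7) (4,7)]

1. After x ≥ 4: [(4,23/6) (15,2) (18,17) (17,19) (15,20) (4,89/5)]
2. After x ≤ 6: [(4,23/6) (6,7/2) (6,91/5) (4,89/5)]
3. After y ≥ 3: [(4,23/6) (6,7/2) (6,91/5) (4,89/5)]
4. After y ≤ 7: [(4,7) (4,23/6) (6,7/2) (6,7)]
5. Canonical ring: [(4,23/6) (6,7/2) (6,7) (4,7)]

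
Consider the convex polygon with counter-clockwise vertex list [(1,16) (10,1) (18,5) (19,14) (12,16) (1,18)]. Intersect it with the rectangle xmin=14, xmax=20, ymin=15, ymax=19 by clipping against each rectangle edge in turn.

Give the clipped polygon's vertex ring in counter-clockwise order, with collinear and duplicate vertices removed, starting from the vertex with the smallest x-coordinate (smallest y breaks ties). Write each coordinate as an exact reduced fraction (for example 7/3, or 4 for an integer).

Clipped polygon: [(14,15) (31/2,15) (14,108/7)]

1. After x ≥ 14: [(14,3) (18,5) (19,14) (14,108/7)]
2. After x ≤ 20: [(14,3) (18,5) (19,14) (14,108/7)]
3. After y ≥ 15: [(14,15) (31/2,15) (14,108/7)]
4. After y ≤ 19: [(14,15) (31/2,15) (14,108/7)]
5. Canonical ring: [(14,15) (31/2,15) (14,108/7)]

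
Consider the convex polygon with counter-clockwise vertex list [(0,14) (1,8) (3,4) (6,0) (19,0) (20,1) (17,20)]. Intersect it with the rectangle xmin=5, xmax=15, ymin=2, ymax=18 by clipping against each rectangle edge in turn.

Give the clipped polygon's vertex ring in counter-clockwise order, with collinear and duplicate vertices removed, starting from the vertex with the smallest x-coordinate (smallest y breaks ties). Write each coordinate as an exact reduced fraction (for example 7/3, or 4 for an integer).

1. After x ≥ 5: [(5,268/17) (5,4/3) (6,0) (19,0) (20,1) (17,20)]
2. After x ≤ 15: [(15,328/17) (5,268/17) (5,4/3) (6,0) (15,0)]
3. After y ≥ 2: [(15,2) (15,328/17) (5,268/17) (5,2)]
4. After y ≤ 18: [(15,2) (15,18) (34/3,18) (5,268/17) (5,2)]
5. Canonical ring: [(5,2) (15,2) (15,18) (34/3,18) (5,268/17)]

Clipped polygon: [(5,2) (15,2) (15,18) (34/3,18) (5,268/17)]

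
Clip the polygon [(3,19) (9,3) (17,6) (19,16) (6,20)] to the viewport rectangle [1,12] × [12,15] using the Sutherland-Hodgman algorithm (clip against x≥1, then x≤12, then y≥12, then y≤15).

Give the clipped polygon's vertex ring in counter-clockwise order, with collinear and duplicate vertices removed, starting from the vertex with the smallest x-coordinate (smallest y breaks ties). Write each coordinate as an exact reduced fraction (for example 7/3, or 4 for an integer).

Clipped polygon: [(9/2,15) (45/8,12) (12,12) (12,15)]

1. After x ≥ 1: [(3,19) (9,3) (17,6) (19,16) (6,20)]
2. After x ≤ 12: [(3,19) (9,3) (12,33/8) (12,236/13) (6,20)]
3. After y ≥ 12: [(3,19) (45/8,12) (12,12) (12,236/13) (6,20)]
4. After y ≤ 15: [(9/2,15) (45/8,12) (12,12) (12,15)]
5. Canonical ring: [(9/2,15) (45/8,12) (12,12) (12,15)]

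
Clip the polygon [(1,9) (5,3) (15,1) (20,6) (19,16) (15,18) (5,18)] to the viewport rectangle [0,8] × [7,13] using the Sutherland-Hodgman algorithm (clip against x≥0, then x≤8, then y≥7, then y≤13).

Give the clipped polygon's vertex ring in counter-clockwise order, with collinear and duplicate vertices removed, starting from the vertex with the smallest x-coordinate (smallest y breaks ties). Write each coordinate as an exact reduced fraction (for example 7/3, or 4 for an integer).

Clipped polygon: [(1,9) (7/3,7) (8,7) (8,13) (25/9,13)]

1. After x ≥ 0: [(1,9) (5,3) (15,1) (20,6) (19,16) (15,18) (5,18)]
2. After x ≤ 8: [(1,9) (5,3) (8,12/5) (8,18) (5,18)]
3. After y ≥ 7: [(1,9) (7/3,7) (8,7) (8,18) (5,18)]
4. After y ≤ 13: [(25/9,13) (1,9) (7/3,7) (8,7) (8,13)]
5. Canonical ring: [(1,9) (7/3,7) (8,7) (8,13) (25/9,13)]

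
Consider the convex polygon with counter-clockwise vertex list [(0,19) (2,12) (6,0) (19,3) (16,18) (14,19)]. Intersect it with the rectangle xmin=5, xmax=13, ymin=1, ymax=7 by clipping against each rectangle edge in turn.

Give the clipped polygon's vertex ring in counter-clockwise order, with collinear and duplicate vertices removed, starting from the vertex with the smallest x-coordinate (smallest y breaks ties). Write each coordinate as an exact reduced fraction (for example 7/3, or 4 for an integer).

1. After x ≥ 5: [(5,19) (5,3) (6,0) (19,3) (16,18) (14,19)]
2. After x ≤ 13: [(13,19) (5,19) (5,3) (6,0) (13,21/13)]
3. After y ≥ 1: [(13,19) (5,19) (5,3) (17/3,1) (31/3,1) (13,21/13)]
4. After y ≤ 7: [(13,7) (5,7) (5,3) (17/3,1) (31/3,1) (13,21/13)]
5. Canonical ring: [(5,3) (17/3,1) (31/3,1) (13,21/13) (13,7) (5,7)]

Clipped polygon: [(5,3) (17/3,1) (31/3,1) (13,21/13) (13,7) (5,7)]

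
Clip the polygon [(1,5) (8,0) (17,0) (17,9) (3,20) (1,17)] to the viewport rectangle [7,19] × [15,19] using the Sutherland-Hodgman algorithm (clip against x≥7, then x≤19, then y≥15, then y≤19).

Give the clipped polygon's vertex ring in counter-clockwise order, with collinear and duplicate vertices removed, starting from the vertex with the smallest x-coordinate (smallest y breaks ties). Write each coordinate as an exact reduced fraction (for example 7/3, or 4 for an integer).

1. After x ≥ 7: [(7,5/7) (8,0) (17,0) (17,9) (7,118/7)]
2. After x ≤ 19: [(7,5/7) (8,0) (17,0) (17,9) (7,118/7)]
3. After y ≥ 15: [(7,15) (103/11,15) (7,118/7)]
4. After y ≤ 19: [(7,15) (103/11,15) (7,118/7)]
5. Canonical ring: [(7,15) (103/11,15) (7,118/7)]

Clipped polygon: [(7,15) (103/11,15) (7,118/7)]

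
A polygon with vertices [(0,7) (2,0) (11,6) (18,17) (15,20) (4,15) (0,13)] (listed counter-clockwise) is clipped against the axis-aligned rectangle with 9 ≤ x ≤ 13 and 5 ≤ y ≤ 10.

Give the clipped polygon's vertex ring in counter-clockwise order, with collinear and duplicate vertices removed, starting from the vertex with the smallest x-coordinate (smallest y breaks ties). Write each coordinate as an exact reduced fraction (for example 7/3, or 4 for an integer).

1. After x ≥ 9: [(9,14/3) (11,6) (18,17) (15,20) (9,190/11)]
2. After x ≤ 13: [(9,14/3) (11,6) (13,64/7) (13,210/11) (9,190/11)]
3. After y ≥ 5: [(9,5) (19/2,5) (11,6) (13,64/7) (13,210/11) (9,190/11)]
4. After y ≤ 10: [(9,10) (9,5) (19/2,5) (11,6) (13,64/7) (13,10)]
5. Canonical ring: [(9,5) (19/2,5) (11,6) (13,64/7) (13,10) (9,10)]

Clipped polygon: [(9,5) (19/2,5) (11,6) (13,64/7) (13,10) (9,10)]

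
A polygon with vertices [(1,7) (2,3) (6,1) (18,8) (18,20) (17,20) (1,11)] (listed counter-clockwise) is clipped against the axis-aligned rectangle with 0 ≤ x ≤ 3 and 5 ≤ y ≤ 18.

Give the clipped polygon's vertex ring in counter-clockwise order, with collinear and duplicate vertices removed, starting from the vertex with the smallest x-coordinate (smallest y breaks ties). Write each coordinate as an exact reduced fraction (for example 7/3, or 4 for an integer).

1. After x ≥ 0: [(1,7) (2,3) (6,1) (18,8) (18,20) (17,20) (1,11)]
2. After x ≤ 3: [(1,7) (2,3) (3,5/2) (3,97/8) (1,11)]
3. After y ≥ 5: [(1,7) (3/2,5) (3,5) (3,97/8) (1,11)]
4. After y ≤ 18: [(1,7) (3/2,5) (3,5) (3,97/8) (1,11)]
5. Canonical ring: [(1,7) (3/2,5) (3,5) (3,97/8) (1,11)]

Clipped polygon: [(1,7) (3/2,5) (3,5) (3,97/8) (1,11)]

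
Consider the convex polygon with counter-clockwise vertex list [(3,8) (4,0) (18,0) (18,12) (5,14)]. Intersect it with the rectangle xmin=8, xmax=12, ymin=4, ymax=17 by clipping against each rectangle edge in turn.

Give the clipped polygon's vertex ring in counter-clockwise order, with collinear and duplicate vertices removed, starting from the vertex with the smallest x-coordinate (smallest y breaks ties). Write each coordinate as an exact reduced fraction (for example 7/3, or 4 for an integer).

Clipped polygon: [(8,4) (12,4) (12,168/13) (8,176/13)]

1. After x ≥ 8: [(8,0) (18,0) (18,12) (8,176/13)]
2. After x ≤ 12: [(8,0) (12,0) (12,168/13) (8,176/13)]
3. After y ≥ 4: [(8,4) (12,4) (12,168/13) (8,176/13)]
4. After y ≤ 17: [(8,4) (12,4) (12,168/13) (8,176/13)]
5. Canonical ring: [(8,4) (12,4) (12,168/13) (8,176/13)]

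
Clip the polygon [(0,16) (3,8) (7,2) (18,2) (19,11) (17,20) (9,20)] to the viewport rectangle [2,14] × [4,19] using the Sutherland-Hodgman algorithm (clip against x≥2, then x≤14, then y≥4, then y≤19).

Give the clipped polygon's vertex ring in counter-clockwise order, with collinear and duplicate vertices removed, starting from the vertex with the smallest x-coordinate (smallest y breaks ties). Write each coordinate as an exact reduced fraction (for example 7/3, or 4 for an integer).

Clipped polygon: [(2,32/3) (3,8) (17/3,4) (14,4) (14,19) (27/4,19) (2,152/9)]

1. After x ≥ 2: [(2,152/9) (2,32/3) (3,8) (7,2) (18,2) (19,11) (17,20) (9,20)]
2. After x ≤ 14: [(2,152/9) (2,32/3) (3,8) (7,2) (14,2) (14,20) (9,20)]
3. After y ≥ 4: [(2,152/9) (2,32/3) (3,8) (17/3,4) (14,4) (14,20) (9,20)]
4. After y ≤ 19: [(27/4,19) (2,152/9) (2,32/3) (3,8) (17/3,4) (14,4) (14,19)]
5. Canonical ring: [(2,32/3) (3,8) (17/3,4) (14,4) (14,19) (27/4,19) (2,152/9)]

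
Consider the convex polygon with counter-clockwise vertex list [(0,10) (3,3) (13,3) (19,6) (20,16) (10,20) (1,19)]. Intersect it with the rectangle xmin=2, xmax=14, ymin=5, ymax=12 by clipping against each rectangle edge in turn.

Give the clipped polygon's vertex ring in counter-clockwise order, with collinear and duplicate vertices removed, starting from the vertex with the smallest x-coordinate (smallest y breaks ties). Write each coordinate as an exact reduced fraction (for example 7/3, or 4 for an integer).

Clipped polygon: [(2,16/3) (15/7,5) (14,5) (14,12) (2,12)]

1. After x ≥ 2: [(2,16/3) (3,3) (13,3) (19,6) (20,16) (10,20) (2,172/9)]
2. After x ≤ 14: [(2,16/3) (3,3) (13,3) (14,7/2) (14,92/5) (10,20) (2,172/9)]
3. After y ≥ 5: [(2,16/3) (15/7,5) (14,5) (14,92/5) (10,20) (2,172/9)]
4. After y ≤ 12: [(2,12) (2,16/3) (15/7,5) (14,5) (14,12)]
5. Canonical ring: [(2,16/3) (15/7,5) (14,5) (14,12) (2,12)]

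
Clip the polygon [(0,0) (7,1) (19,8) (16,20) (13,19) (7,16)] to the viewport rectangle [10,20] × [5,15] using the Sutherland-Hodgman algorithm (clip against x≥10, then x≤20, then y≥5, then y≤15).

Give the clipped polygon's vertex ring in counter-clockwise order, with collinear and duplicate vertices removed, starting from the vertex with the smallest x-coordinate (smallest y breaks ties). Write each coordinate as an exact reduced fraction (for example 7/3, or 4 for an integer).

Clipped polygon: [(10,5) (97/7,5) (19,8) (69/4,15) (10,15)]

1. After x ≥ 10: [(10,11/4) (19,8) (16,20) (13,19) (10,35/2)]
2. After x ≤ 20: [(10,11/4) (19,8) (16,20) (13,19) (10,35/2)]
3. After y ≥ 5: [(10,5) (97/7,5) (19,8) (16,20) (13,19) (10,35/2)]
4. After y ≤ 15: [(10,15) (10,5) (97/7,5) (19,8) (69/4,15)]
5. Canonical ring: [(10,5) (97/7,5) (19,8) (69/4,15) (10,15)]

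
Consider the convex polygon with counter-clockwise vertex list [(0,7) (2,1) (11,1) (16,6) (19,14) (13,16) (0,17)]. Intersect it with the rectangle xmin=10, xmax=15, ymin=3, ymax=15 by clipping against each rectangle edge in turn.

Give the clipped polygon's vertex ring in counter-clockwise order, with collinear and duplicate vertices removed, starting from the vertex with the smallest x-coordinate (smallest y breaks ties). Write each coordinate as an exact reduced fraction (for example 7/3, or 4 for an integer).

1. After x ≥ 10: [(10,1) (11,1) (16,6) (19,14) (13,16) (10,211/13)]
2. After x ≤ 15: [(10,1) (11,1) (15,5) (15,46/3) (13,16) (10,211/13)]
3. After y ≥ 3: [(10,3) (13,3) (15,5) (15,46/3) (13,16) (10,211/13)]
4. After y ≤ 15: [(10,15) (10,3) (13,3) (15,5) (15,15)]
5. Canonical ring: [(10,3) (13,3) (15,5) (15,15) (10,15)]

Clipped polygon: [(10,3) (13,3) (15,5) (15,15) (10,15)]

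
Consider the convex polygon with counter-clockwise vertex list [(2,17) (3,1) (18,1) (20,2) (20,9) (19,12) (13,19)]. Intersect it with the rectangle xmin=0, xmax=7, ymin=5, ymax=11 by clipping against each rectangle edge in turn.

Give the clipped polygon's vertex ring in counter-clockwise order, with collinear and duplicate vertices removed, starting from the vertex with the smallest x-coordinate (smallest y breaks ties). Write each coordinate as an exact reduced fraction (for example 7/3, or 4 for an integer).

1. After x ≥ 0: [(2,17) (3,1) (18,1) (20,2) (20,9) (19,12) (13,19)]
2. After x ≤ 7: [(7,197/11) (2,17) (3,1) (7,1)]
3. After y ≥ 5: [(7,5) (7,197/11) (2,17) (11/4,5)]
4. After y ≤ 11: [(7,5) (7,11) (19/8,11) (11/4,5)]
5. Canonical ring: [(19/8,11) (11/4,5) (7,5) (7,11)]

Clipped polygon: [(19/8,11) (11/4,5) (7,5) (7,11)]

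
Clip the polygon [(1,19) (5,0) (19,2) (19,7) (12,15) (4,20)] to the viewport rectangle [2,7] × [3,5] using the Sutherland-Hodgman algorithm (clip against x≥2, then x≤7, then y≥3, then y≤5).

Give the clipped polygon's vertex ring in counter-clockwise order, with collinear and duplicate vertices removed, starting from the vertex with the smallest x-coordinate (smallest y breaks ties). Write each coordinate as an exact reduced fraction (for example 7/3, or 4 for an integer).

1. After x ≥ 2: [(2,58/3) (2,57/4) (5,0) (19,2) (19,7) (12,15) (4,20)]
2. After x ≤ 7: [(2,58/3) (2,57/4) (5,0) (7,2/7) (7,145/8) (4,20)]
3. After y ≥ 3: [(2,58/3) (2,57/4) (83/19,3) (7,3) (7,145/8) (4,20)]
4. After y ≤ 5: [(75/19,5) (83/19,3) (7,3) (7,5)]
5. Canonical ring: [(75/19,5) (83/19,3) (7,3) (7,5)]

Clipped polygon: [(75/19,5) (83/19,3) (7,3) (7,5)]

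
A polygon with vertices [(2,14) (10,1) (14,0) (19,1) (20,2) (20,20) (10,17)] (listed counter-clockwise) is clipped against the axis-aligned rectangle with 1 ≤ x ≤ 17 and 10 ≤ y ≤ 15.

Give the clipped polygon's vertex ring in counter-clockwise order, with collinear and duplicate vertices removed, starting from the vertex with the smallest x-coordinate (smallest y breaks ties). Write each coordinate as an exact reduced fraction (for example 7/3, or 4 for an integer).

1. After x ≥ 1: [(2,14) (10,1) (14,0) (19,1) (20,2) (20,20) (10,17)]
2. After x ≤ 17: [(2,14) (10,1) (14,0) (17,3/5) (17,191/10) (10,17)]
3. After y ≥ 10: [(2,14) (58/13,10) (17,10) (17,191/10) (10,17)]
4. After y ≤ 15: [(14/3,15) (2,14) (58/13,10) (17,10) (17,15)]
5. Canonical ring: [(2,14) (58/13,10) (17,10) (17,15) (14/3,15)]

Clipped polygon: [(2,14) (58/13,10) (17,10) (17,15) (14/3,15)]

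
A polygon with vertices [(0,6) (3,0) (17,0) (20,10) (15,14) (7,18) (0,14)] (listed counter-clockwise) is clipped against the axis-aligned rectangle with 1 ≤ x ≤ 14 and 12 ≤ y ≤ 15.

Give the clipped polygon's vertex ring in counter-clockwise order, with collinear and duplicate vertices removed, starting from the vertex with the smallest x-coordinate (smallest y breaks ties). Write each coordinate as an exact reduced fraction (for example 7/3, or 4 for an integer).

Clipped polygon: [(1,12) (14,12) (14,29/2) (13,15) (7/4,15) (1,102/7)]

1. After x ≥ 1: [(1,4) (3,0) (17,0) (20,10) (15,14) (7,18) (1,102/7)]
2. After x ≤ 14: [(1,4) (3,0) (14,0) (14,29/2) (7,18) (1,102/7)]
3. After y ≥ 12: [(1,12) (14,12) (14,29/2) (7,18) (1,102/7)]
4. After y ≤ 15: [(1,12) (14,12) (14,29/2) (13,15) (7/4,15) (1,102/7)]
5. Canonical ring: [(1,12) (14,12) (14,29/2) (13,15) (7/4,15) (1,102/7)]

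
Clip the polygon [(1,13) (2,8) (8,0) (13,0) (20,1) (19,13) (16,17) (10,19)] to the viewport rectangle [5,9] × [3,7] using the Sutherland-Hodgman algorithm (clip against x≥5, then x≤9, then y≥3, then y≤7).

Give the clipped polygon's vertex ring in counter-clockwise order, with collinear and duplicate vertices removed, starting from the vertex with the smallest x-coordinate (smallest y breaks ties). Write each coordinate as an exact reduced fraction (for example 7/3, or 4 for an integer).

Clipped polygon: [(5,4) (23/4,3) (9,3) (9,7) (5,7)]

1. After x ≥ 5: [(5,47/3) (5,4) (8,0) (13,0) (20,1) (19,13) (16,17) (10,19)]
2. After x ≤ 9: [(9,55/3) (5,47/3) (5,4) (8,0) (9,0)]
3. After y ≥ 3: [(9,3) (9,55/3) (5,47/3) (5,4) (23/4,3)]
4. After y ≤ 7: [(9,3) (9,7) (5,7) (5,4) (23/4,3)]
5. Canonical ring: [(5,4) (23/4,3) (9,3) (9,7) (5,7)]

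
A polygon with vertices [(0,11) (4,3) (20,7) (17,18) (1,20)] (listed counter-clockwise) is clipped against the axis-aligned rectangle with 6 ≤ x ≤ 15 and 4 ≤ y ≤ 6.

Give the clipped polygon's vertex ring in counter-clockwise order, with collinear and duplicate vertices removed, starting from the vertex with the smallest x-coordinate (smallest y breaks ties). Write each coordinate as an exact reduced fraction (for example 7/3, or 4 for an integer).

Clipped polygon: [(6,4) (8,4) (15,23/4) (15,6) (6,6)]

1. After x ≥ 6: [(6,7/2) (20,7) (17,18) (6,155/8)]
2. After x ≤ 15: [(6,7/2) (15,23/4) (15,73/4) (6,155/8)]
3. After y ≥ 4: [(6,4) (8,4) (15,23/4) (15,73/4) (6,155/8)]
4. After y ≤ 6: [(6,6) (6,4) (8,4) (15,23/4) (15,6)]
5. Canonical ring: [(6,4) (8,4) (15,23/4) (15,6) (6,6)]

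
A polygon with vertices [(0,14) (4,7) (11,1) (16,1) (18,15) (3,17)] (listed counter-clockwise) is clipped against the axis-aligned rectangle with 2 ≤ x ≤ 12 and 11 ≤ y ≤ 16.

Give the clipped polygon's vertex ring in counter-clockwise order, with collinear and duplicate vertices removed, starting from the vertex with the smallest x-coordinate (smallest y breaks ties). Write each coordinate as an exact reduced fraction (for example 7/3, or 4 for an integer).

Clipped polygon: [(2,11) (12,11) (12,79/5) (21/2,16) (2,16)]

1. After x ≥ 2: [(2,16) (2,21/2) (4,7) (11,1) (16,1) (18,15) (3,17)]
2. After x ≤ 12: [(2,16) (2,21/2) (4,7) (11,1) (12,1) (12,79/5) (3,17)]
3. After y ≥ 11: [(2,16) (2,11) (12,11) (12,79/5) (3,17)]
4. After y ≤ 16: [(2,16) (2,16) (2,11) (12,11) (12,79/5) (21/2,16)]
5. Canonical ring: [(2,11) (12,11) (12,79/5) (21/2,16) (2,16)]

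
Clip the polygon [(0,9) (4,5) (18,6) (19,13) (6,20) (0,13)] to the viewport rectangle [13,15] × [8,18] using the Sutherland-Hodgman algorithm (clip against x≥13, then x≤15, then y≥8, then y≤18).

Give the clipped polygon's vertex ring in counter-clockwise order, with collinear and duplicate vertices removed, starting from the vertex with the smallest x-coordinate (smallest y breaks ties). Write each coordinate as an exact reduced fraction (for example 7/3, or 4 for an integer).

Clipped polygon: [(13,8) (15,8) (15,197/13) (13,211/13)]

1. After x ≥ 13: [(13,79/14) (18,6) (19,13) (13,211/13)]
2. After x ≤ 15: [(13,79/14) (15,81/14) (15,197/13) (13,211/13)]
3. After y ≥ 8: [(13,8) (15,8) (15,197/13) (13,211/13)]
4. After y ≤ 18: [(13,8) (15,8) (15,197/13) (13,211/13)]
5. Canonical ring: [(13,8) (15,8) (15,197/13) (13,211/13)]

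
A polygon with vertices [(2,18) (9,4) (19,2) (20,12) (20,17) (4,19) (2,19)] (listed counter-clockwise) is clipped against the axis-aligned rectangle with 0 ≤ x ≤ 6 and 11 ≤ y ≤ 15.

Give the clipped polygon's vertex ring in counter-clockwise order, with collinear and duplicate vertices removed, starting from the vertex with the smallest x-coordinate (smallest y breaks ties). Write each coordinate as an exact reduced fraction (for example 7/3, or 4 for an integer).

1. After x ≥ 0: [(2,18) (9,4) (19,2) (20,12) (20,17) (4,19) (2,19)]
2. After x ≤ 6: [(2,18) (6,10) (6,75/4) (4,19) (2,19)]
3. After y ≥ 11: [(2,18) (11/2,11) (6,11) (6,75/4) (4,19) (2,19)]
4. After y ≤ 15: [(7/2,15) (11/2,11) (6,11) (6,15)]
5. Canonical ring: [(7/2,15) (11/2,11) (6,11) (6,15)]

Clipped polygon: [(7/2,15) (11/2,11) (6,11) (6,15)]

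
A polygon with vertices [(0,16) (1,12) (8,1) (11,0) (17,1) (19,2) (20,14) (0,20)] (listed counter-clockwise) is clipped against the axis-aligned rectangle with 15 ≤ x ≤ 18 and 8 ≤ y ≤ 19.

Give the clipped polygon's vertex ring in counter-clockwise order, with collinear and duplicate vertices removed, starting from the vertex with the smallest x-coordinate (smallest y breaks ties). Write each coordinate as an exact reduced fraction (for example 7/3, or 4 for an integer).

Clipped polygon: [(15,8) (18,8) (18,73/5) (15,31/2)]

1. After x ≥ 15: [(15,2/3) (17,1) (19,2) (20,14) (15,31/2)]
2. After x ≤ 18: [(15,2/3) (17,1) (18,3/2) (18,73/5) (15,31/2)]
3. After y ≥ 8: [(15,8) (18,8) (18,73/5) (15,31/2)]
4. After y ≤ 19: [(15,8) (18,8) (18,73/5) (15,31/2)]
5. Canonical ring: [(15,8) (18,8) (18,73/5) (15,31/2)]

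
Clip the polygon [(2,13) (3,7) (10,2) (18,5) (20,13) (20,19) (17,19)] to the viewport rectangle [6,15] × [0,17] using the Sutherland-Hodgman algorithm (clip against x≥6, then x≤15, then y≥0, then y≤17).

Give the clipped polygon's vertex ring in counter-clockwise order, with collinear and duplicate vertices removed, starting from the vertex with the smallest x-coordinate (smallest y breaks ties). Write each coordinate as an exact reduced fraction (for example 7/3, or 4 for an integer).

1. After x ≥ 6: [(6,73/5) (6,34/7) (10,2) (18,5) (20,13) (20,19) (17,19)]
2. After x ≤ 15: [(15,91/5) (6,73/5) (6,34/7) (10,2) (15,31/8)]
3. After y ≥ 0: [(15,91/5) (6,73/5) (6,34/7) (10,2) (15,31/8)]
4. After y ≤ 17: [(15,17) (12,17) (6,73/5) (6,34/7) (10,2) (15,31/8)]
5. Canonical ring: [(6,34/7) (10,2) (15,31/8) (15,17) (12,17) (6,73/5)]

Clipped polygon: [(6,34/7) (10,2) (15,31/8) (15,17) (12,17) (6,73/5)]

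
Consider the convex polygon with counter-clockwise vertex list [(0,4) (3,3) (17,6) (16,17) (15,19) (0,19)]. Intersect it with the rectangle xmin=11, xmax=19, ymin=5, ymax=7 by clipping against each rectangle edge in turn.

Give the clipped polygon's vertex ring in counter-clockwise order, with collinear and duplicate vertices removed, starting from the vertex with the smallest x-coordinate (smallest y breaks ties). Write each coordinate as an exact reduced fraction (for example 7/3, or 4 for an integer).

1. After x ≥ 11: [(11,33/7) (17,6) (16,17) (15,19) (11,19)]
2. After x ≤ 19: [(11,33/7) (17,6) (16,17) (15,19) (11,19)]
3. After y ≥ 5: [(11,5) (37/3,5) (17,6) (16,17) (15,19) (11,19)]
4. After y ≤ 7: [(11,7) (11,5) (37/3,5) (17,6) (186/11,7)]
5. Canonical ring: [(11,5) (37/3,5) (17,6) (186/11,7) (11,7)]

Clipped polygon: [(11,5) (37/3,5) (17,6) (186/11,7) (11,7)]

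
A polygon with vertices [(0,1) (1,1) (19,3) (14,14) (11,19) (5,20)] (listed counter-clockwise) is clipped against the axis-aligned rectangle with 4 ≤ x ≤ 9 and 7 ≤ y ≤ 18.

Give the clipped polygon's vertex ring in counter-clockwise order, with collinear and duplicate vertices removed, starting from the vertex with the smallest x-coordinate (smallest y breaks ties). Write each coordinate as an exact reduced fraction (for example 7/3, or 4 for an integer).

Clipped polygon: [(4,7) (9,7) (9,18) (85/19,18) (4,81/5)]

1. After x ≥ 4: [(4,81/5) (4,4/3) (19,3) (14,14) (11,19) (5,20)]
2. After x ≤ 9: [(4,81/5) (4,4/3) (9,17/9) (9,58/3) (5,20)]
3. After y ≥ 7: [(4,81/5) (4,7) (9,7) (9,58/3) (5,20)]
4. After y ≤ 18: [(85/19,18) (4,81/5) (4,7) (9,7) (9,18)]
5. Canonical ring: [(4,7) (9,7) (9,18) (85/19,18) (4,81/5)]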